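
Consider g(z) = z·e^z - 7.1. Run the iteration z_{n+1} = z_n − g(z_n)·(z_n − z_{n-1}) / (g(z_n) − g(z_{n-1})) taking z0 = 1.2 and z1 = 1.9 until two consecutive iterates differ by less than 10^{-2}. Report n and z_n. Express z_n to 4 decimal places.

n = 5, z_n = 1.5329

g(1.2) = -3.115860, g(1.9) = 5.603199
z2 = 1.900000 − 5.603199·(0.700000)/(8.719059) = 1.450153;  |Δ| = 0.449847
g(1.450153) = -0.916882
z3 = 1.450153 − (-0.916882)·(-0.449847)/(-6.520082) = 1.513413;  |Δ| = 0.063259
g(1.513413) = -0.225768
z4 = 1.513413 − (-0.225768)·(0.063259)/(0.691114) = 1.534078;  |Δ| = 0.020665
g(1.534078) = 0.013592
z5 = 1.534078 − 0.013592·(0.020665)/(0.239360) = 1.532904;  |Δ| = 0.001173
|z5 − z4| = 0.001173 < 10^{-2}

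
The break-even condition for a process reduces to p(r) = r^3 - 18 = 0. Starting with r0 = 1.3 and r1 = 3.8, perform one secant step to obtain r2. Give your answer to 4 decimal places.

2.0500

p(1.3) = -15.803000, p(3.8) = 36.872000
r2 = 3.800000 − 36.872000·(3.800000 − 1.300000) / (36.872000 − (-15.803000)) = 3.800000 − (92.180000)/(52.675000) = 2.050024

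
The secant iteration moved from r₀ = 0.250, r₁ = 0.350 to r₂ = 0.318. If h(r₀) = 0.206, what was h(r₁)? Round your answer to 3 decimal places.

-0.097

The secant line through (0.250, 0.206) and (0.350, h(r₁)) crosses zero at r₂ = 0.318.
So (0.250, 0.206), (0.350, h(r₁)), (0.318, 0) are collinear:
h(r₁) = 0.206 · (0.350 − 0.318) / (0.250 − 0.318) = 0.206 · (0.03200)/(-0.06800) = -0.09694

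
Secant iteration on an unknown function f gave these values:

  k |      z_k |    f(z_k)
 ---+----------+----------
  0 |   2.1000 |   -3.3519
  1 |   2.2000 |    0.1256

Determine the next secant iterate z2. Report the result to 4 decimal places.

z2 = 2.2000 − 0.1256·(2.2000 − 2.1000) / (0.1256 − (-3.3519))
   = 2.2000 − (0.012560)/(3.477500) = 2.196388

2.1964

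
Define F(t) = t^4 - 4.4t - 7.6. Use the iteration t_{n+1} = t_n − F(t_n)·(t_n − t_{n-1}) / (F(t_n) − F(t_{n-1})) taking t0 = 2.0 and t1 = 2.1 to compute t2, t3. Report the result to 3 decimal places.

F(2.0) = -0.40000, F(2.1) = 2.60810
t2 = 2.10000 − 2.60810·(2.10000 − 2.00000) / (2.60810 − (-0.40000)) = 2.10000 − (0.26081)/(3.00810) = 2.01330
F(2.01330) = -0.02873
t3 = 2.01330 − (-0.02873)·(2.01330 − 2.10000) / (-0.02873 − 2.60810) = 2.01330 − (0.00249)/(-2.63683) = 2.01424

2.013, 2.014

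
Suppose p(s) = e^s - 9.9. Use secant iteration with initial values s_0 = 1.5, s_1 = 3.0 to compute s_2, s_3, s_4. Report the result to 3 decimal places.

2.021, 2.205, 2.305

p(1.5) = -5.41831, p(3.0) = 10.18554
s_2 = 3.00000 − 10.18554·(3.00000 − 1.50000) / (10.18554 − (-5.41831)) = 3.00000 − (15.27831)/(15.60385) = 2.02086
p(2.02086) = -2.35517
s_3 = 2.02086 − (-2.35517)·(2.02086 − 3.00000) / (-2.35517 − 10.18554) = 2.02086 − (2.30603)/(-12.54070) = 2.20475
p(2.20475) = -0.83205
s_4 = 2.20475 − (-0.83205)·(2.20475 − 2.02086) / (-0.83205 − (-2.35517)) = 2.20475 − (-0.15300)/(1.52312) = 2.30520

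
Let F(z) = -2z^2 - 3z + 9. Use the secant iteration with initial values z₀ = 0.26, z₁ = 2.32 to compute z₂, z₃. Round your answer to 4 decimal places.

F(0.26) = 8.084800, F(2.32) = -8.724800
z₂ = 2.320000 − (-8.724800)·(2.320000 − 0.260000) / (-8.724800 − 8.084800) = 2.320000 − (-17.973088)/(-16.809600) = 1.250784
F(1.250784) = 2.118724
z₃ = 1.250784 − 2.118724·(1.250784 − 2.320000) / (2.118724 − (-8.724800)) = 1.250784 − (-2.265373)/(10.843524) = 1.459699

1.2508, 1.4597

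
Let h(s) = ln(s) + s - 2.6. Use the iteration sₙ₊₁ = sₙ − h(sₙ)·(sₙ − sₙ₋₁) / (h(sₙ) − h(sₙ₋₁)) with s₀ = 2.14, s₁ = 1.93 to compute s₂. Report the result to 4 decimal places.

1.9384

h(2.14) = 0.300806, h(1.93) = -0.012480
s₂ = 1.930000 − (-0.012480)·(1.930000 − 2.140000) / (-0.012480 − 0.300806) = 1.930000 − (0.002621)/(-0.313286) = 1.938366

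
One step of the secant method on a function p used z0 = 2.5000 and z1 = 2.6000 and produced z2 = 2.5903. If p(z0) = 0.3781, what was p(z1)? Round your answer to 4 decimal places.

-0.0406

The secant line through (2.5000, 0.3781) and (2.6000, p(z1)) crosses zero at z2 = 2.5903.
So (2.5000, 0.3781), (2.6000, p(z1)), (2.5903, 0) are collinear:
p(z1) = 0.3781 · (2.6000 − 2.5903) / (2.5000 − 2.5903) = 0.3781 · (0.009700)/(-0.090300) = -0.040615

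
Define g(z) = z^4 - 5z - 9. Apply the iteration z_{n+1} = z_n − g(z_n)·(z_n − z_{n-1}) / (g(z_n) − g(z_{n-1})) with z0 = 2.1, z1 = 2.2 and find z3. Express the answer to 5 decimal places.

2.10161

g(2.1) = -0.0519000, g(2.2) = 3.4256000
z2 = 2.2000000 − 3.4256000·(2.2000000 − 2.1000000) / (3.4256000 − (-0.0519000)) = 2.2000000 − (0.3425600)/(3.4775000) = 2.1014925
g(2.1014925) = -0.0040169
z3 = 2.1014925 − (-0.0040169)·(2.1014925 − 2.2000000) / (-0.0040169 − 3.4256000) = 2.1014925 − (0.0003957)/(-3.4296169) = 2.1016078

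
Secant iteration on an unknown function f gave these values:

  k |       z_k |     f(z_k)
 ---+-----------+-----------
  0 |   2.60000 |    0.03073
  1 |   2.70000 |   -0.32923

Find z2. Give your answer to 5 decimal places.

z2 = 2.70000 − (-0.32923)·(2.70000 − 2.60000) / (-0.32923 − 0.03073)
   = 2.70000 − (-0.0329230)/(-0.3599600) = 2.6085371

2.60854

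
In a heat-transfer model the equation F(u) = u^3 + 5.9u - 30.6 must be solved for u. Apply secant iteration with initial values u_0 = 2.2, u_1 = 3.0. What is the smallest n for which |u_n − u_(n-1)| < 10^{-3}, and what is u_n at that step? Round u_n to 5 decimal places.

F(2.2) = -6.9720000, F(3.0) = 14.1000000
u_2 = 3.0000000 − 14.1000000·(0.8000000)/(21.0720000) = 2.4646925;  |Δ| = 0.5353075
F(2.4646925) = -1.0860247
u_3 = 2.4646925 − (-1.0860247)·(-0.5353075)/(-15.1860247) = 2.5029749;  |Δ| = 0.0382824
F(2.5029749) = -0.1516032
u_4 = 2.5029749 − (-0.1516032)·(0.0382824)/(0.9344214) = 2.5091859;  |Δ| = 0.0062110
F(2.5091859) = 0.0020662
u_5 = 2.5091859 − 0.0020662·(0.0062110)/(0.1536695) = 2.5091024;  |Δ| = 0.0000835
|u_5 − u_4| = 0.0000835 < 10^{-3}

n = 5, u_n = 2.50910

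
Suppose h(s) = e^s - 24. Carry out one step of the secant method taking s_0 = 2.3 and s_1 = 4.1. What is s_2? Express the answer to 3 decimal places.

h(2.3) = -14.02582, h(4.1) = 36.34029
s_2 = 4.10000 − 36.34029·(4.10000 − 2.30000) / (36.34029 − (-14.02582)) = 4.10000 − (65.41252)/(50.36611) = 2.80126

2.801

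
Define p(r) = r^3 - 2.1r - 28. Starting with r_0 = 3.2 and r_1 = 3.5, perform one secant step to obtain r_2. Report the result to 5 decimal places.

p(3.2) = -1.9520000, p(3.5) = 7.5250000
r_2 = 3.5000000 − 7.5250000·(3.5000000 − 3.2000000) / (7.5250000 − (-1.9520000)) = 3.5000000 − (2.2575000)/(9.4770000) = 3.2617917

3.26179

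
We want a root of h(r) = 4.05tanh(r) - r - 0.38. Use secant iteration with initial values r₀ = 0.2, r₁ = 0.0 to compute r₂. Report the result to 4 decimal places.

0.1268

h(0.2) = 0.219370, h(0.0) = -0.380000
r₂ = 0.000000 − (-0.380000)·(0.000000 − 0.200000) / (-0.380000 − 0.219370) = 0.000000 − (0.076000)/(-0.599370) = 0.126800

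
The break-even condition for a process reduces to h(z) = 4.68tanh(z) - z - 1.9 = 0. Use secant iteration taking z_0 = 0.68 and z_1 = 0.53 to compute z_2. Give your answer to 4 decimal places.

0.5985

h(0.68) = 0.188311, h(0.53) = -0.158416
z_2 = 0.530000 − (-0.158416)·(0.530000 − 0.680000) / (-0.158416 − 0.188311) = 0.530000 − (0.023762)/(-0.346727) = 0.598534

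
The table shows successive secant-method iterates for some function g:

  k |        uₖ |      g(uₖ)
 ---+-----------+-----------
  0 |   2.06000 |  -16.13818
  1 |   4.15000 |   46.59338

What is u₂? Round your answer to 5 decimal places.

2.59767

u₂ = 4.15000 − 46.59338·(4.15000 − 2.06000) / (46.59338 − (-16.13818))
   = 4.15000 − (97.3801642)/(62.7315600) = 2.5976687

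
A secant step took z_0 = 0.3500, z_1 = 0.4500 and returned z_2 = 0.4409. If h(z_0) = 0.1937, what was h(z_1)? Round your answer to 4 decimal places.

-0.0194

The secant line through (0.3500, 0.1937) and (0.4500, h(z_1)) crosses zero at z_2 = 0.4409.
So (0.3500, 0.1937), (0.4500, h(z_1)), (0.4409, 0) are collinear:
h(z_1) = 0.1937 · (0.4500 − 0.4409) / (0.3500 − 0.4409) = 0.1937 · (0.009100)/(-0.090900) = -0.019391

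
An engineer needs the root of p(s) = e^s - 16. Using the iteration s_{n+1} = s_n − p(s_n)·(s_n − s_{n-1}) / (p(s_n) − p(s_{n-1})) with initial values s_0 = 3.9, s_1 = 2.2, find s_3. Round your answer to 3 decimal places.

p(3.9) = 33.40245, p(2.2) = -6.97499
s_2 = 2.20000 − (-6.97499)·(2.20000 − 3.90000) / (-6.97499 − 33.40245) = 2.20000 − (11.85748)/(-40.37744) = 2.49367
p(2.49367) = -3.89443
s_3 = 2.49367 − (-3.89443)·(2.49367 − 2.20000) / (-3.89443 − (-6.97499)) = 2.49367 − (-1.14366)/(3.08056) = 2.86492

2.865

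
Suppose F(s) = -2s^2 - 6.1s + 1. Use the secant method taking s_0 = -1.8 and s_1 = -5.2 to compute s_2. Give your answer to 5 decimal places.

F(-1.8) = 5.5000000, F(-5.2) = -21.3600000
s_2 = -5.2000000 − (-21.3600000)·(-5.2000000 − (-1.8000000)) / (-21.3600000 − 5.5000000) = -5.2000000 − (72.6240000)/(-26.8600000) = -2.4962025

-2.49620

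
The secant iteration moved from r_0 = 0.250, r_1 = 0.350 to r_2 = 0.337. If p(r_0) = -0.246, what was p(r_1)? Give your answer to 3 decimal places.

0.037

The secant line through (0.250, -0.246) and (0.350, p(r_1)) crosses zero at r_2 = 0.337.
So (0.250, -0.246), (0.350, p(r_1)), (0.337, 0) are collinear:
p(r_1) = -0.246 · (0.350 − 0.337) / (0.250 − 0.337) = -0.246 · (0.01300)/(-0.08700) = 0.03676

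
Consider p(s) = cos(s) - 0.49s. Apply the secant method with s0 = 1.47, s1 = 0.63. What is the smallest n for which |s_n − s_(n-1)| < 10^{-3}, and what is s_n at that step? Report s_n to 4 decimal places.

n = 5, s_n = 1.0375

p(1.47) = -0.619674, p(0.63) = 0.499328
s2 = 0.630000 − 0.499328·(-0.840000)/(1.119002) = 1.004830;  |Δ| = 0.374830
p(1.004830) = 0.043865
s3 = 1.004830 − 0.043865·(0.374830)/(-0.455462) = 1.040929;  |Δ| = 0.036100
p(1.040929) = -0.004637
s4 = 1.040929 − (-0.004637)·(0.036100)/(-0.048502) = 1.037478;  |Δ| = 0.003451
p(1.037478) = 0.000029
s5 = 1.037478 − 0.000029·(-0.003451)/(0.004666) = 1.037500;  |Δ| = 0.000022
|s5 − s4| = 0.000022 < 10^{-3}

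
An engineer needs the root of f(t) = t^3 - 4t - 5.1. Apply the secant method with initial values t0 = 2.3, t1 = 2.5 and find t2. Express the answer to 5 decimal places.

2.46050

f(2.3) = -2.1330000, f(2.5) = 0.5250000
t2 = 2.5000000 − 0.5250000·(2.5000000 − 2.3000000) / (0.5250000 − (-2.1330000)) = 2.5000000 − (0.1050000)/(2.6580000) = 2.4604966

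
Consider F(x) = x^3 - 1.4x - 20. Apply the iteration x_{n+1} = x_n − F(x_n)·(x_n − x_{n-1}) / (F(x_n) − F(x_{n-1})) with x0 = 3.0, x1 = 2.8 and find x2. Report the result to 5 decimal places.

F(3.0) = 2.8000000, F(2.8) = -1.9680000
x2 = 2.8000000 − (-1.9680000)·(2.8000000 − 3.0000000) / (-1.9680000 − 2.8000000) = 2.8000000 − (0.3936000)/(-4.7680000) = 2.8825503

2.88255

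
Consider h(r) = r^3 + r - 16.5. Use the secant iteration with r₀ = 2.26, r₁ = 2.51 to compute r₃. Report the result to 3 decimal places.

h(2.26) = -2.69682, h(2.51) = 1.82325
r₂ = 2.51000 − 1.82325·(2.51000 − 2.26000) / (1.82325 − (-2.69682)) = 2.51000 − (0.45581)/(4.52007) = 2.40916
h(2.40916) = -0.10798
r₃ = 2.40916 − (-0.10798)·(2.40916 − 2.51000) / (-0.10798 − 1.82325) = 2.40916 − (0.01089)/(-1.93124) = 2.41480

2.415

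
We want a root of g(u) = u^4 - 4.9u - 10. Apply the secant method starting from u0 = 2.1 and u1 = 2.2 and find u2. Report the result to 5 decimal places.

2.12414

g(2.1) = -0.8419000, g(2.2) = 2.6456000
u2 = 2.2000000 − 2.6456000·(2.2000000 − 2.1000000) / (2.6456000 − (-0.8419000)) = 2.2000000 − (0.2645600)/(3.4875000) = 2.1241405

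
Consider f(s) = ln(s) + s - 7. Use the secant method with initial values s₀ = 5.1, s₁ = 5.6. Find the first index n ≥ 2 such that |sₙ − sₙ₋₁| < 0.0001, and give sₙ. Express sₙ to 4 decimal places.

n = 4, sₙ = 5.3272

f(5.1) = -0.270759, f(5.6) = 0.322767
s₂ = 5.600000 − 0.322767·(0.500000)/(0.593526) = 5.328094;  |Δ| = 0.271906
f(5.328094) = 0.001088
s₃ = 5.328094 − 0.001088·(-0.271906)/(-0.321679) = 5.327175;  |Δ| = 0.000919
f(5.327175) = -0.000004
s₄ = 5.327175 − (-0.000004)·(-0.000919)/(-0.001092) = 5.327178;  |Δ| = 0.000004
|s₄ − s₃| = 0.000004 < 0.0001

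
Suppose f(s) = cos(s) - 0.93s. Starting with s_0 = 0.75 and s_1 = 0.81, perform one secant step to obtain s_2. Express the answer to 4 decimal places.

f(0.75) = 0.034189, f(0.81) = -0.063802
s_2 = 0.810000 − (-0.063802)·(0.810000 − 0.750000) / (-0.063802 − 0.034189) = 0.810000 − (-0.003828)/(-0.097990) = 0.770934

0.7709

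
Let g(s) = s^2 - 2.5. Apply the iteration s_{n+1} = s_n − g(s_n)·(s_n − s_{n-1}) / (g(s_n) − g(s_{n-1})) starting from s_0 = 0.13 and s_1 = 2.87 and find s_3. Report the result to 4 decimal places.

g(0.13) = -2.483100, g(2.87) = 5.736900
s_2 = 2.870000 − 5.736900·(2.870000 − 0.130000) / (5.736900 − (-2.483100)) = 2.870000 − (15.719106)/(8.220000) = 0.957700
g(0.957700) = -1.582811
s_3 = 0.957700 − (-1.582811)·(0.957700 − 2.870000) / (-1.582811 − 5.736900) = 0.957700 − (3.026809)/(-7.319711) = 1.371215

1.3712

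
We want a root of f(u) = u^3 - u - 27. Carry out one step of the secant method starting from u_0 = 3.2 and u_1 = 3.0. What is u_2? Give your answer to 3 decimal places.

3.108

f(3.2) = 2.56800, f(3.0) = -3.00000
u_2 = 3.00000 − (-3.00000)·(3.00000 − 3.20000) / (-3.00000 − 2.56800) = 3.00000 − (0.60000)/(-5.56800) = 3.10776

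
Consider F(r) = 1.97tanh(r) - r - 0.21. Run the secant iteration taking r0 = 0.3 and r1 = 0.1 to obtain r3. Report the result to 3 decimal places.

F(0.3) = 0.06389, F(0.1) = -0.11365
r2 = 0.10000 − (-0.11365)·(0.10000 − 0.30000) / (-0.11365 − 0.06389) = 0.10000 − (0.02273)/(-0.17754) = 0.22803
F(0.22803) = 0.00356
r3 = 0.22803 − 0.00356·(0.22803 − 0.10000) / (0.00356 − (-0.11365)) = 0.22803 − (0.00046)/(0.11722) = 0.22414

0.224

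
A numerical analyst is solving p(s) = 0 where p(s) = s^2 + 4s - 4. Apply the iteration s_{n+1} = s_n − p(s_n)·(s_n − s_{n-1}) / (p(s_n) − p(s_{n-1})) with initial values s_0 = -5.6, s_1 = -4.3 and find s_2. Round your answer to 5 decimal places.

-4.75932

p(-5.6) = 4.9600000, p(-4.3) = -2.7100000
s_2 = -4.3000000 − (-2.7100000)·(-4.3000000 − (-5.6000000)) / (-2.7100000 − 4.9600000) = -4.3000000 − (-3.5230000)/(-7.6700000) = -4.7593220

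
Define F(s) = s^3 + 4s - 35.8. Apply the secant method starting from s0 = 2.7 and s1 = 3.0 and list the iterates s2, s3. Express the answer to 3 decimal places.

F(2.7) = -5.31700, F(3.0) = 3.20000
s2 = 3.00000 − 3.20000·(3.00000 − 2.70000) / (3.20000 − (-5.31700)) = 3.00000 − (0.96000)/(8.51700) = 2.88728
F(2.88728) = -0.18128
s3 = 2.88728 − (-0.18128)·(2.88728 − 3.00000) / (-0.18128 − 3.20000) = 2.88728 − (0.02043)/(-3.38128) = 2.89333

2.887, 2.893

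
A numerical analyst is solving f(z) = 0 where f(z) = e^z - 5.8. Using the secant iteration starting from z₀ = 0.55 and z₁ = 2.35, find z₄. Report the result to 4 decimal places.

f(0.55) = -4.066747, f(2.35) = 4.685570
z₂ = 2.350000 − 4.685570·(2.350000 − 0.550000) / (4.685570 − (-4.066747)) = 2.350000 − (8.434026)/(8.752317) = 1.386367
f(1.386367) = -1.799711
z₃ = 1.386367 − (-1.799711)·(1.386367 − 2.350000) / (-1.799711 − 4.685570) = 1.386367 − (1.734262)/(-6.485281) = 1.653782
f(1.653782) = -0.573292
z₄ = 1.653782 − (-0.573292)·(1.653782 − 1.386367) / (-0.573292 − (-1.799711)) = 1.653782 − (-0.153307)/(1.226419) = 1.778785

1.7788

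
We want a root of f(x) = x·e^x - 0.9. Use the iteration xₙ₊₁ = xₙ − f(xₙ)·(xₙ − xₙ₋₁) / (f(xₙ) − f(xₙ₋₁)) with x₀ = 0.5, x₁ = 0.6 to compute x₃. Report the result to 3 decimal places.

f(0.5) = -0.07564, f(0.6) = 0.19327
x₂ = 0.60000 − 0.19327·(0.60000 − 0.50000) / (0.19327 − (-0.07564)) = 0.60000 − (0.01933)/(0.26891) = 0.52813
f(0.52813) = -0.00442
x₃ = 0.52813 − (-0.00442)·(0.52813 − 0.60000) / (-0.00442 − 0.19327) = 0.52813 − (0.00032)/(-0.19770) = 0.52974

0.530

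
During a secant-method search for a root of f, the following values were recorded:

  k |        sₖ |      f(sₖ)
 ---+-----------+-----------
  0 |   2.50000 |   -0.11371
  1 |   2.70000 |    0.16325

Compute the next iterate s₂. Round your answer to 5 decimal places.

2.58211

s₂ = 2.70000 − 0.16325·(2.70000 − 2.50000) / (0.16325 − (-0.11371))
   = 2.70000 − (0.0326500)/(0.2769600) = 2.5821129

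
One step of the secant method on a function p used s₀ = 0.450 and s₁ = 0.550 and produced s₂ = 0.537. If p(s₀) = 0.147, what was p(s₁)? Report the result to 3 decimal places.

The secant line through (0.450, 0.147) and (0.550, p(s₁)) crosses zero at s₂ = 0.537.
So (0.450, 0.147), (0.550, p(s₁)), (0.537, 0) are collinear:
p(s₁) = 0.147 · (0.550 − 0.537) / (0.450 − 0.537) = 0.147 · (0.01300)/(-0.08700) = -0.02197

-0.022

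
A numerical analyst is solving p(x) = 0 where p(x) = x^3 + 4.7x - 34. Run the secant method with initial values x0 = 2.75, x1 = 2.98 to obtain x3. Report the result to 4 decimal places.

2.7601

p(2.75) = -0.278125, p(2.98) = 6.469592
x2 = 2.980000 − 6.469592·(2.980000 − 2.750000) / (6.469592 − (-0.278125)) = 2.980000 − (1.488006)/(6.747717) = 2.759480
p(2.759480) = -0.017748
x3 = 2.759480 − (-0.017748)·(2.759480 − 2.980000) / (-0.017748 − 6.469592) = 2.759480 − (0.003914)/(-6.487340) = 2.760083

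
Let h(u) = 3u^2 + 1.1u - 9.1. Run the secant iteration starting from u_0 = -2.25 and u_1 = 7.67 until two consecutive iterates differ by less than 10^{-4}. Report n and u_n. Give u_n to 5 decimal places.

n = 8, u_n = -1.93460

h(-2.25) = 3.6125000, h(7.67) = 175.8237000
u_2 = 7.6700000 − 175.8237000·(9.9200000)/(172.2112000) = -2.4580933;  |Δ| = 10.1280933
h(-2.4580933) = 6.3227656
u_3 = -2.4580933 − 6.3227656·(-10.1280933)/(-169.5009344) = -2.8358940;  |Δ| = 0.3778006
h(-2.8358940) = 11.9074002
u_4 = -2.8358940 − 11.9074002·(-0.3778006)/(5.5846345) = -2.0303581;  |Δ| = 0.8055358
h(-2.0303581) = 1.0336682
u_5 = -2.0303581 − 1.0336682·(0.8055358)/(-10.8737320) = -1.9537830;  |Δ| = 0.0765751
h(-1.9537830) = 0.2026431
u_6 = -1.9537830 − 0.2026431·(0.0765751)/(-0.8310250) = -1.9351104;  |Δ| = 0.0186726
h(-1.9351104) = 0.0053356
u_7 = -1.9351104 − 0.0053356·(0.0186726)/(-0.1973075) = -1.9346055;  |Δ| = 0.0005049
h(-1.9346055) = 0.0000291
u_8 = -1.9346055 − 0.0000291·(0.0005049)/(-0.0053065) = -1.9346027;  |Δ| = 0.0000028
|u_8 − u_7| = 0.0000028 < 10^{-4}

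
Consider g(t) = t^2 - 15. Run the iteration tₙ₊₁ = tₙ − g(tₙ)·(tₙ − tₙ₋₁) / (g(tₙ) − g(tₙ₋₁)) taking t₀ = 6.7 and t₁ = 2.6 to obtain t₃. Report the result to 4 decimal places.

3.9539

g(6.7) = 29.890000, g(2.6) = -8.240000
t₂ = 2.600000 − (-8.240000)·(2.600000 − 6.700000) / (-8.240000 − 29.890000) = 2.600000 − (33.784000)/(-38.130000) = 3.486022
g(3.486022) = -2.847654
t₃ = 3.486022 − (-2.847654)·(3.486022 − 2.600000) / (-2.847654 − (-8.240000)) = 3.486022 − (-2.523083)/(5.392346) = 3.953922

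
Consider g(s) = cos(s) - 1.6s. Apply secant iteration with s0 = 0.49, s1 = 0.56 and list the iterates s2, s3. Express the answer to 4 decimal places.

g(0.49) = 0.098333, g(0.56) = -0.048745
s2 = 0.560000 − (-0.048745)·(0.560000 − 0.490000) / (-0.048745 − 0.098333) = 0.560000 − (-0.003412)/(-0.147078) = 0.536800
g(0.536800) = 0.000469
s3 = 0.536800 − 0.000469·(0.536800 − 0.560000) / (0.000469 − (-0.048745)) = 0.536800 − (-0.000011)/(0.049214) = 0.537021

0.5368, 0.5370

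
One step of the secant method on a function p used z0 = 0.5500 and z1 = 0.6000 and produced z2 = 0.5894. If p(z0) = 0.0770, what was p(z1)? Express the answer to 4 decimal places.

The secant line through (0.5500, 0.0770) and (0.6000, p(z1)) crosses zero at z2 = 0.5894.
So (0.5500, 0.0770), (0.6000, p(z1)), (0.5894, 0) are collinear:
p(z1) = 0.0770 · (0.6000 − 0.5894) / (0.5500 − 0.5894) = 0.0770 · (0.010600)/(-0.039400) = -0.020716

-0.0207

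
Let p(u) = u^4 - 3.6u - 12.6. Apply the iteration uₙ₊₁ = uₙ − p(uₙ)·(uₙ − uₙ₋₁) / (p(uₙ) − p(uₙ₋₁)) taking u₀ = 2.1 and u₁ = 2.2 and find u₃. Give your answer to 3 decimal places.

2.121

p(2.1) = -0.71190, p(2.2) = 2.90560
u₂ = 2.20000 − 2.90560·(2.20000 − 2.10000) / (2.90560 − (-0.71190)) = 2.20000 − (0.29056)/(3.61750) = 2.11968
p(2.11968) = -0.04343
u₃ = 2.11968 − (-0.04343)·(2.11968 − 2.20000) / (-0.04343 − 2.90560) = 2.11968 − (0.00349)/(-2.94903) = 2.12086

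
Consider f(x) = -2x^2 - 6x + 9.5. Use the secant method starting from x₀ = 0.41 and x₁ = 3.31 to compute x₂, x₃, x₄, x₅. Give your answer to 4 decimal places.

f(0.41) = 6.703800, f(3.31) = -32.272200
x₂ = 3.310000 − (-32.272200)·(3.310000 − 0.410000) / (-32.272200 − 6.703800) = 3.310000 − (-93.589380)/(-38.976000) = 0.908795
f(0.908795) = 2.395417
x₃ = 0.908795 − 2.395417·(0.908795 − 3.310000) / (2.395417 − (-32.272200)) = 0.908795 − (-5.751888)/(34.667617) = 1.074710
f(1.074710) = 0.741738
x₄ = 1.074710 − 0.741738·(1.074710 − 0.908795) / (0.741738 − 2.395417) = 1.074710 − (0.123066)/(-1.653679) = 1.149129
f(1.149129) = -0.035771
x₅ = 1.149129 − (-0.035771)·(1.149129 − 1.074710) / (-0.035771 − 0.741738) = 1.149129 − (-0.002662)/(-0.777509) = 1.145705

0.9088, 1.0747, 1.1491, 1.1457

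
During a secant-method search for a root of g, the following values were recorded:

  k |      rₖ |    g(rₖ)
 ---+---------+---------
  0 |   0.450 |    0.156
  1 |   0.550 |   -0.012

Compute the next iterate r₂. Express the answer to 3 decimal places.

r₂ = 0.550 − (-0.012)·(0.550 − 0.450) / (-0.012 − 0.156)
   = 0.550 − (-0.00120)/(-0.16800) = 0.54286

0.543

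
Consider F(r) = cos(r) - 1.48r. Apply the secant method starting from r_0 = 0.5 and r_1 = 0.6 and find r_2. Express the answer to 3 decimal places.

F(0.5) = 0.13758, F(0.6) = -0.06266
r_2 = 0.60000 − (-0.06266)·(0.60000 − 0.50000) / (-0.06266 − 0.13758) = 0.60000 − (-0.00627)/(-0.20025) = 0.56871

0.569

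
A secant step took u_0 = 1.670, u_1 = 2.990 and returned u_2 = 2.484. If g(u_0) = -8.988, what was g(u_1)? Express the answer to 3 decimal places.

5.587

The secant line through (1.670, -8.988) and (2.990, g(u_1)) crosses zero at u_2 = 2.484.
So (1.670, -8.988), (2.990, g(u_1)), (2.484, 0) are collinear:
g(u_1) = -8.988 · (2.990 − 2.484) / (1.670 − 2.484) = -8.988 · (0.50600)/(-0.81400) = 5.58714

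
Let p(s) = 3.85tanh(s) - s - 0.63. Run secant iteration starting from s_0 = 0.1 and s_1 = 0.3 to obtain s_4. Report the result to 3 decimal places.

p(0.1) = -0.34628, p(0.3) = 0.19155
s_2 = 0.30000 − 0.19155·(0.30000 − 0.10000) / (0.19155 − (-0.34628)) = 0.30000 − (0.03831)/(0.53783) = 0.22877
p(0.22877) = 0.00694
s_3 = 0.22877 − 0.00694·(0.22877 − 0.30000) / (0.00694 − 0.19155) = 0.22877 − (-0.00049)/(-0.18461) = 0.22609
p(0.22609) = -0.00018
s_4 = 0.22609 − (-0.00018)·(0.22609 − 0.22877) / (-0.00018 − 0.00694) = 0.22609 − (0.00000)/(-0.00712) = 0.22616

0.226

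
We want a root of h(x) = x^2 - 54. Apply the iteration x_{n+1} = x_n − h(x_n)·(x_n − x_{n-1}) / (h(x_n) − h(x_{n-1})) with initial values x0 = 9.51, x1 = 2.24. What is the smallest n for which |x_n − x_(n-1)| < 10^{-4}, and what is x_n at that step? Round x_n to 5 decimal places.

h(9.51) = 36.4401000, h(2.24) = -48.9824000
x2 = 2.2400000 − (-48.9824000)·(-7.2700000)/(-85.4225000) = 6.4087149;  |Δ| = 4.1687149
h(6.4087149) = -12.9283734
x3 = 6.4087149 − (-12.9283734)·(4.1687149)/(36.0540266) = 7.9035466;  |Δ| = 1.4948317
h(7.9035466) = 8.4660492
x4 = 7.9035466 − 8.4660492·(1.4948317)/(21.3944226) = 7.3120224;  |Δ| = 0.5915242
h(7.3120224) = -0.5343283
x5 = 7.3120224 − (-0.5343283)·(-0.5915242)/(-9.0003774) = 7.3471396;  |Δ| = 0.0351172
h(7.3471396) = -0.0195395
x6 = 7.3471396 − (-0.0195395)·(0.0351172)/(0.5147888) = 7.3484725;  |Δ| = 0.0013329
h(7.3484725) = 0.0000486
x7 = 7.3484725 − 0.0000486·(0.0013329)/(0.0195880) = 7.3484692;  |Δ| = 0.0000033
|x7 − x6| = 0.0000033 < 10^{-4}

n = 7, x_n = 7.34847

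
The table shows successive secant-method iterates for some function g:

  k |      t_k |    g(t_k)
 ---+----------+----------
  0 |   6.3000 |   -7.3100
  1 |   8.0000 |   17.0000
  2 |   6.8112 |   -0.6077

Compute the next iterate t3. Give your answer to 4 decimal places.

t3 = 6.8112 − (-0.6077)·(6.8112 − 8.0000) / (-0.6077 − 17.0000)
   = 6.8112 − (0.722434)/(-17.607700) = 6.852229

6.8522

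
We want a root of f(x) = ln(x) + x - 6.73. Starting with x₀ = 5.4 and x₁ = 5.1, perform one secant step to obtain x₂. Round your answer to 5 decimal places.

5.10064

f(5.4) = 0.3563990, f(5.1) = -0.0007595
x₂ = 5.1000000 − (-0.0007595)·(5.1000000 − 5.4000000) / (-0.0007595 − 0.3563990) = 5.1000000 − (0.0002278)/(-0.3571584) = 5.1006379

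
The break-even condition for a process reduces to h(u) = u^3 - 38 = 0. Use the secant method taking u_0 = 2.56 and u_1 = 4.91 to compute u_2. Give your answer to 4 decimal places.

3.0509

h(2.56) = -21.222784, h(4.91) = 80.370771
u_2 = 4.910000 − 80.370771·(4.910000 − 2.560000) / (80.370771 − (-21.222784)) = 4.910000 − (188.871312)/(101.593555) = 3.050912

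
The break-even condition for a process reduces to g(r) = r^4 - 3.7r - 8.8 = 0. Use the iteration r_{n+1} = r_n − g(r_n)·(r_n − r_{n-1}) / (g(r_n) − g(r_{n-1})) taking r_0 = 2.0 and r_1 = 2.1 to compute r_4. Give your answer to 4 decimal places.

g(2.0) = -0.200000, g(2.1) = 2.878100
r_2 = 2.100000 − 2.878100·(2.100000 − 2.000000) / (2.878100 − (-0.200000)) = 2.100000 − (0.287810)/(3.078100) = 2.006498
g(2.006498) = -0.015105
r_3 = 2.006498 − (-0.015105)·(2.006498 − 2.100000) / (-0.015105 − 2.878100) = 2.006498 − (0.001412)/(-2.893205) = 2.006986
g(2.006986) = -0.001131
r_4 = 2.006986 − (-0.001131)·(2.006986 − 2.006498) / (-0.001131 − (-0.015105)) = 2.006986 − (-0.000001)/(0.013973) = 2.007025

2.0070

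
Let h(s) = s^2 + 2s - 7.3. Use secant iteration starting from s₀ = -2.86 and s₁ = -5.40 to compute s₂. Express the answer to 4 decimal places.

h(-2.86) = -4.840400, h(-5.40) = 11.060000
s₂ = -5.400000 − 11.060000·(-5.400000 − (-2.860000)) / (11.060000 − (-4.840400)) = -5.400000 − (-28.092400)/(15.900400) = -3.633227

-3.6332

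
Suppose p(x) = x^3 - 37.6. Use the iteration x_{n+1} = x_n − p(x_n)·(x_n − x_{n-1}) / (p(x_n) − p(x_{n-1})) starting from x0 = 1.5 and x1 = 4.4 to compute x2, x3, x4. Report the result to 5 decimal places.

p(1.5) = -34.2250000, p(4.4) = 47.5840000
x2 = 4.4000000 − 47.5840000·(4.4000000 − 1.5000000) / (47.5840000 − (-34.2250000)) = 4.4000000 − (137.9936000)/(81.8090000) = 2.7132223
p(2.7132223) = -17.6264107
x3 = 2.7132223 − (-17.6264107)·(2.7132223 − 4.4000000) / (-17.6264107 − 47.5840000) = 2.7132223 − (29.7318372)/(-65.2104107) = 3.1691592
p(3.1691592) = -5.7703266
x4 = 3.1691592 − (-5.7703266)·(3.1691592 − 2.7132223) / (-5.7703266 − (-17.6264107)) = 3.1691592 − (-2.6309052)/(11.8560841) = 3.3910626

2.71322, 3.16916, 3.39106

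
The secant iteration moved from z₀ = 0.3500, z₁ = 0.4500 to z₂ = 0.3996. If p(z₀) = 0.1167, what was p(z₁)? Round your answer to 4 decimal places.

The secant line through (0.3500, 0.1167) and (0.4500, p(z₁)) crosses zero at z₂ = 0.3996.
So (0.3500, 0.1167), (0.4500, p(z₁)), (0.3996, 0) are collinear:
p(z₁) = 0.1167 · (0.4500 − 0.3996) / (0.3500 − 0.3996) = 0.1167 · (0.050400)/(-0.049600) = -0.118582

-0.1186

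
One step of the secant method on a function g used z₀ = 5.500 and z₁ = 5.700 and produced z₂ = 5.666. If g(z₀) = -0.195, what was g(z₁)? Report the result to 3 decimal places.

The secant line through (5.500, -0.195) and (5.700, g(z₁)) crosses zero at z₂ = 5.666.
So (5.500, -0.195), (5.700, g(z₁)), (5.666, 0) are collinear:
g(z₁) = -0.195 · (5.700 − 5.666) / (5.500 − 5.666) = -0.195 · (0.03400)/(-0.16600) = 0.03994

0.040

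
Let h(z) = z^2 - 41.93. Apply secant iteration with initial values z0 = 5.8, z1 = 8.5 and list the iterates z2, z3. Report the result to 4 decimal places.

6.3797, 6.4623

h(5.8) = -8.290000, h(8.5) = 30.320000
z2 = 8.500000 − 30.320000·(8.500000 − 5.800000) / (30.320000 − (-8.290000)) = 8.500000 − (81.864000)/(38.610000) = 6.379720
h(6.379720) = -1.229169
z3 = 6.379720 − (-1.229169)·(6.379720 − 8.500000) / (-1.229169 − 30.320000) = 6.379720 − (2.606182)/(-31.549169) = 6.462327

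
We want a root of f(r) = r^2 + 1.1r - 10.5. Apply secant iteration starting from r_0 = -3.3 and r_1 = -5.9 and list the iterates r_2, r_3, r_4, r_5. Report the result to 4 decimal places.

f(-3.3) = -3.240000, f(-5.9) = 17.820000
r_2 = -5.900000 − 17.820000·(-5.900000 − (-3.300000)) / (17.820000 − (-3.240000)) = -5.900000 − (-46.332000)/(21.060000) = -3.700000
f(-3.700000) = -0.880000
r_3 = -3.700000 − (-0.880000)·(-3.700000 − (-5.900000)) / (-0.880000 − 17.820000) = -3.700000 − (-1.936000)/(-18.700000) = -3.803529
f(-3.803529) = -0.217046
r_4 = -3.803529 − (-0.217046)·(-3.803529 − (-3.700000)) / (-0.217046 − (-0.880000)) = -3.803529 − (0.022471)/(0.662954) = -3.837424
f(-3.837424) = 0.004658
r_5 = -3.837424 − 0.004658·(-3.837424 − (-3.803529)) / (0.004658 − (-0.217046)) = -3.837424 − (-0.000158)/(0.221704) = -3.836712

-3.7000, -3.8035, -3.8374, -3.8367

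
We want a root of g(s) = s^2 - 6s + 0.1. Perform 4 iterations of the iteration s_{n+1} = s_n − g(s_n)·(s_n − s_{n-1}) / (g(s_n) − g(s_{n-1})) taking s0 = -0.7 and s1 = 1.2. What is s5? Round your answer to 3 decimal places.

g(-0.7) = 4.79000, g(1.2) = -5.66000
s2 = 1.20000 − (-5.66000)·(1.20000 − (-0.70000)) / (-5.66000 − 4.79000) = 1.20000 − (-10.75400)/(-10.45000) = 0.17091
g(0.17091) = -0.89624
s3 = 0.17091 − (-0.89624)·(0.17091 − 1.20000) / (-0.89624 − (-5.66000)) = 0.17091 − (0.92232)/(4.76376) = -0.02270
g(-0.02270) = 0.23673
s4 = -0.02270 − 0.23673·(-0.02270 − 0.17091) / (0.23673 − (-0.89624)) = -0.02270 − (-0.04583)/(1.13297) = 0.01775
g(0.01775) = -0.00620
s5 = 0.01775 − (-0.00620)·(0.01775 − (-0.02270)) / (-0.00620 − 0.23673) = 0.01775 − (-0.00025)/(-0.24292) = 0.01672

0.017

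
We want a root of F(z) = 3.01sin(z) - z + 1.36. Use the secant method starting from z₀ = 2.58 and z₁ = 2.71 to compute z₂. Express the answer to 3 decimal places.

2.685

F(2.58) = 0.38293, F(2.71) = -0.09086
z₂ = 2.71000 − (-0.09086)·(2.71000 − 2.58000) / (-0.09086 − 0.38293) = 2.71000 − (-0.01181)/(-0.47379) = 2.68507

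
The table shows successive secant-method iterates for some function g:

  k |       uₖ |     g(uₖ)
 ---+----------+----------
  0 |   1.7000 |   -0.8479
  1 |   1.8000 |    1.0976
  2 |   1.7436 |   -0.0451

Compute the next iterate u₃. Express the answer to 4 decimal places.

1.7458

u₃ = 1.7436 − (-0.0451)·(1.7436 − 1.8000) / (-0.0451 − 1.0976)
   = 1.7436 − (0.002544)/(-1.142700) = 1.745826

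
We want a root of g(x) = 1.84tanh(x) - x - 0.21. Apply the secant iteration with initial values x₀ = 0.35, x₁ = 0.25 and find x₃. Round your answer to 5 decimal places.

g(0.35) = 0.0589310, g(0.25) = -0.0093497
x₂ = 0.2500000 − (-0.0093497)·(0.2500000 − 0.3500000) / (-0.0093497 − 0.0589310) = 0.2500000 − (0.0009350)/(-0.0682807) = 0.2636930
g(0.2636930) = 0.0005605
x₃ = 0.2636930 − 0.0005605·(0.2636930 − 0.2500000) / (0.0005605 − (-0.0093497)) = 0.2636930 − (0.0000077)/(0.0099101) = 0.2629186

0.26292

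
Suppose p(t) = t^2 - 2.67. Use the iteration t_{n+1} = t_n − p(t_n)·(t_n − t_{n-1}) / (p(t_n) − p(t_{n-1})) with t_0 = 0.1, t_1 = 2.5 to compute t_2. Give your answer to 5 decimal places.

p(0.1) = -2.6600000, p(2.5) = 3.5800000
t_2 = 2.5000000 − 3.5800000·(2.5000000 − 0.1000000) / (3.5800000 − (-2.6600000)) = 2.5000000 − (8.5920000)/(6.2400000) = 1.1230769

1.12308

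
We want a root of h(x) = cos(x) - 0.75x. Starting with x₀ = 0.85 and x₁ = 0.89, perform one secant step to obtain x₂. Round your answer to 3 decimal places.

0.865

h(0.85) = 0.02248, h(0.89) = -0.03809
x₂ = 0.89000 − (-0.03809)·(0.89000 − 0.85000) / (-0.03809 − 0.02248) = 0.89000 − (-0.00152)/(-0.06057) = 0.86485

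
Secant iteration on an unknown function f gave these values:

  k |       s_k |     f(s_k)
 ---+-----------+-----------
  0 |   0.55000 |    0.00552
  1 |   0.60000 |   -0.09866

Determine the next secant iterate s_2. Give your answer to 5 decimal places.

0.55265

s_2 = 0.60000 − (-0.09866)·(0.60000 − 0.55000) / (-0.09866 − 0.00552)
   = 0.60000 − (-0.0049330)/(-0.1041800) = 0.5526493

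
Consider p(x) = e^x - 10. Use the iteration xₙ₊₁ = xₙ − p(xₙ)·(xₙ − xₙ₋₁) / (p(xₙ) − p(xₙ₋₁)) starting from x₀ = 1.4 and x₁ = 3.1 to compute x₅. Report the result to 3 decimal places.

p(1.4) = -5.94480, p(3.1) = 12.19795
x₂ = 3.10000 − 12.19795·(3.10000 − 1.40000) / (12.19795 − (-5.94480)) = 3.10000 − (20.73652)/(18.14275) = 1.95704
p(1.95704) = -2.92169
x₃ = 1.95704 − (-2.92169)·(1.95704 − 3.10000) / (-2.92169 − 12.19795) = 1.95704 − (3.33938)/(-15.11964) = 2.17790
p(2.17790) = -1.17225
x₄ = 2.17790 − (-1.17225)·(2.17790 − 1.95704) / (-1.17225 − (-2.92169)) = 2.17790 − (-0.25891)/(1.74943) = 2.32590
p(2.32590) = 0.23584
x₅ = 2.32590 − 0.23584·(2.32590 − 2.17790) / (0.23584 − (-1.17225)) = 2.32590 − (0.03490)/(1.40810) = 2.30111

2.301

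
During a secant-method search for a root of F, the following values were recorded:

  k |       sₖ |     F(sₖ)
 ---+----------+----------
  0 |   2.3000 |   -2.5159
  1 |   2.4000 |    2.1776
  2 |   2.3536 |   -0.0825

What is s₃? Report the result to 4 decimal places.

s₃ = 2.3536 − (-0.0825)·(2.3536 − 2.4000) / (-0.0825 − 2.1776)
   = 2.3536 − (0.003828)/(-2.260100) = 2.355294

2.3553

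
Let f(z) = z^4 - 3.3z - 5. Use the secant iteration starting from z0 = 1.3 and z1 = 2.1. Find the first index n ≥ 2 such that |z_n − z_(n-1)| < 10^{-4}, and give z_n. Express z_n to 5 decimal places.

n = 7, z_n = 1.82163

f(1.3) = -6.4339000, f(2.1) = 7.5181000
z2 = 2.1000000 − 7.5181000·(0.8000000)/(13.9520000) = 1.6689163;  |Δ| = 0.4310837
f(1.6689163) = -2.7496303
z3 = 1.6689163 − (-2.7496303)·(-0.4310837)/(-10.2677303) = 1.7843577;  |Δ| = 0.1154414
f(1.7843577) = -0.7509557
z4 = 1.7843577 − (-0.7509557)·(0.1154414)/(1.9986746) = 1.8277321;  |Δ| = 0.0433744
f(1.8277321) = 0.1281229
z5 = 1.8277321 − 0.1281229·(0.0433744)/(0.8790787) = 1.8214104;  |Δ| = 0.0063217
f(1.8214104) = -0.0046103
z6 = 1.8214104 − (-0.0046103)·(-0.0063217)/(-0.1327333) = 1.8216300;  |Δ| = 0.0002196
f(1.8216300) = -0.0000267
z7 = 1.8216300 − (-0.0000267)·(0.0002196)/(0.0045836) = 1.8216313;  |Δ| = 0.0000013
|z7 − z6| = 0.0000013 < 10^{-4}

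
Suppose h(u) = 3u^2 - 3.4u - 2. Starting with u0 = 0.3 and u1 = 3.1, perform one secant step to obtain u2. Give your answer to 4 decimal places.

0.7044

h(0.3) = -2.750000, h(3.1) = 16.290000
u2 = 3.100000 − 16.290000·(3.100000 − 0.300000) / (16.290000 − (-2.750000)) = 3.100000 − (45.612000)/(19.040000) = 0.704412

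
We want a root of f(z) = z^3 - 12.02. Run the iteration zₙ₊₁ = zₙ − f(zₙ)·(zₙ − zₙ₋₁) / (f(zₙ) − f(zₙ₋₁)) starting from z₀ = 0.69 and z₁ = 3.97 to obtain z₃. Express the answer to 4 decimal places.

f(0.69) = -11.691491, f(3.97) = 50.550773
z₂ = 3.970000 − 50.550773·(3.970000 − 0.690000) / (50.550773 − (-11.691491)) = 3.970000 − (165.806535)/(62.242264) = 1.306110
f(1.306110) = -9.791876
z₃ = 1.306110 − (-9.791876)·(1.306110 − 3.970000) / (-9.791876 − 50.550773) = 1.306110 − (26.084478)/(-60.342649) = 1.738383

1.7384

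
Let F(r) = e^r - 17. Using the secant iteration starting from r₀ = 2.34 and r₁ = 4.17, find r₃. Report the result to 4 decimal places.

F(2.34) = -6.618763, F(4.17) = 47.715452
r₂ = 4.170000 − 47.715452·(4.170000 − 2.340000) / (47.715452 − (-6.618763)) = 4.170000 − (87.319277)/(54.334216) = 2.562923
F(2.562923) = -4.026318
r₃ = 2.562923 − (-4.026318)·(2.562923 − 4.170000) / (-4.026318 − 47.715452) = 2.562923 − (6.470604)/(-51.741770) = 2.687979

2.6880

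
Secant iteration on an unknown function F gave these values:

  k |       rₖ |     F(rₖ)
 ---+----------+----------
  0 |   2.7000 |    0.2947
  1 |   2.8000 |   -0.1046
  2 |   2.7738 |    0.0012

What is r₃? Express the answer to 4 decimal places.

2.7741

r₃ = 2.7738 − 0.0012·(2.7738 − 2.8000) / (0.0012 − (-0.1046))
   = 2.7738 − (-0.000031)/(0.105800) = 2.774097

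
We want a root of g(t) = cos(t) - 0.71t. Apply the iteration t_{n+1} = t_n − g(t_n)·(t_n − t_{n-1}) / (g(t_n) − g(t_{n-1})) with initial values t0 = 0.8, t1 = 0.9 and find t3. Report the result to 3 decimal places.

0.888

g(0.8) = 0.12871, g(0.9) = -0.01739
t2 = 0.90000 − (-0.01739)·(0.90000 − 0.80000) / (-0.01739 − 0.12871) = 0.90000 − (-0.00174)/(-0.14610) = 0.88810
g(0.88810) = 0.00034
t3 = 0.88810 − 0.00034·(0.88810 − 0.90000) / (0.00034 − (-0.01739)) = 0.88810 − (0.00000)/(0.01773) = 0.88833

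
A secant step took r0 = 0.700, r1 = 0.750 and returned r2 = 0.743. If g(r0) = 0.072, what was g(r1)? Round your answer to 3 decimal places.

The secant line through (0.700, 0.072) and (0.750, g(r1)) crosses zero at r2 = 0.743.
So (0.700, 0.072), (0.750, g(r1)), (0.743, 0) are collinear:
g(r1) = 0.072 · (0.750 − 0.743) / (0.700 − 0.743) = 0.072 · (0.00700)/(-0.04300) = -0.01172

-0.012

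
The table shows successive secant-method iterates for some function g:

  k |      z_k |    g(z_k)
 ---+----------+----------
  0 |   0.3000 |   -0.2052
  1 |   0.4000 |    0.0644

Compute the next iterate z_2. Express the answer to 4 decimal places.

z_2 = 0.4000 − 0.0644·(0.4000 − 0.3000) / (0.0644 − (-0.2052))
   = 0.4000 − (0.006440)/(0.269600) = 0.376113

0.3761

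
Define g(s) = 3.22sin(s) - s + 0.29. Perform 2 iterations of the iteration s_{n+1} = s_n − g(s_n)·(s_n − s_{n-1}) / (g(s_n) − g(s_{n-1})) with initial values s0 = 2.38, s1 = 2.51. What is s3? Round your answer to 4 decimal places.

2.4191

g(2.38) = 0.132041, g(2.51) = -0.318812
s2 = 2.510000 − (-0.318812)·(2.510000 − 2.380000) / (-0.318812 − 0.132041) = 2.510000 − (-0.041446)/(-0.450854) = 2.418073
g(2.418073) = 0.003653
s3 = 2.418073 − 0.003653·(2.418073 − 2.510000) / (0.003653 − (-0.318812)) = 2.418073 − (-0.000336)/(0.322465) = 2.419114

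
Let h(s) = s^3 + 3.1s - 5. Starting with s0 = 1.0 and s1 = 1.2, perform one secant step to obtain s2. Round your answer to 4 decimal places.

1.1335

h(1.0) = -0.900000, h(1.2) = 0.448000
s2 = 1.200000 − 0.448000·(1.200000 − 1.000000) / (0.448000 − (-0.900000)) = 1.200000 − (0.089600)/(1.348000) = 1.133531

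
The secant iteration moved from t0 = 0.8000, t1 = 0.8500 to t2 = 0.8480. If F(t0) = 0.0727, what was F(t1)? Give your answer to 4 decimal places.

-0.0030

The secant line through (0.8000, 0.0727) and (0.8500, F(t1)) crosses zero at t2 = 0.8480.
So (0.8000, 0.0727), (0.8500, F(t1)), (0.8480, 0) are collinear:
F(t1) = 0.0727 · (0.8500 − 0.8480) / (0.8000 − 0.8480) = 0.0727 · (0.002000)/(-0.048000) = -0.003029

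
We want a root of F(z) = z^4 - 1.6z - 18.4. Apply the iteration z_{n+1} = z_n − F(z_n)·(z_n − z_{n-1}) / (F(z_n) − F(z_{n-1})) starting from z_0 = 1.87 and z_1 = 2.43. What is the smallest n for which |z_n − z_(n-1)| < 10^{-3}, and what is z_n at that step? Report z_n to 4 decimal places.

F(1.87) = -9.163690, F(2.43) = 12.579844
z_2 = 2.430000 − 12.579844·(0.560000)/(21.743534) = 2.106009;  |Δ| = 0.323991
F(2.106009) = -2.097965
z_3 = 2.106009 − (-2.097965)·(-0.323991)/(-14.677809) = 2.152318;  |Δ| = 0.046310
F(2.152318) = -0.383891
z_4 = 2.152318 − (-0.383891)·(0.046310)/(1.714074) = 2.162690;  |Δ| = 0.010372
F(2.162690) = 0.016159
z_5 = 2.162690 − 0.016159·(0.010372)/(0.400050) = 2.162271;  |Δ| = 0.000419
|z_5 − z_4| = 0.000419 < 10^{-3}

n = 5, z_n = 2.1623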